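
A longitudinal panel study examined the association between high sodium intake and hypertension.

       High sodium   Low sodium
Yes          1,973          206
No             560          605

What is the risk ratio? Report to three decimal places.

3.067

Reading the table with exposure as columns: a = 1973 (High sodium, case), b = 560 (High sodium, non-case), c = 206 (Low sodium, case), d = 605.
Risk in exposed = 1973/2533 = 0.77892; risk in unexposed = 206/811 = 0.25401.
RR = 0.77892 / 0.25401 = 3.06652
The risk among the exposed is 3.07 times that among the unexposed.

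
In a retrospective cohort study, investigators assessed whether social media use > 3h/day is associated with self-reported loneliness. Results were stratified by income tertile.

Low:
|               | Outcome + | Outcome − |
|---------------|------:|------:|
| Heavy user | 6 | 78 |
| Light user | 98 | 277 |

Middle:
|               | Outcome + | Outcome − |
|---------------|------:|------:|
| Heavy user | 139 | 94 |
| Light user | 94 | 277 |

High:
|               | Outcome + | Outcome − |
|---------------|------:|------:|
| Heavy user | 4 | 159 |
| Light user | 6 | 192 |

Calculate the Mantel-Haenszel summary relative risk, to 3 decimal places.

RR_MH = Σ(aᵢ·n₀ᵢ/nᵢ) / Σ(cᵢ·n₁ᵢ/nᵢ), with n₁ᵢ = aᵢ+bᵢ (exposed), n₀ᵢ = cᵢ+dᵢ (unexposed), nᵢ = n₁ᵢ+n₀ᵢ.
Stratum 1 (Low): n₁ = 84, n₀ = 375, n = 459; a·n₀/n = 6·375/459 = 4.9020; c·n₁/n = 98·84/459 = 17.9346
Stratum 2 (Middle): n₁ = 233, n₀ = 371, n = 604; a·n₀/n = 139·371/604 = 85.3791; c·n₁/n = 94·233/604 = 36.2616
Stratum 3 (High): n₁ = 163, n₀ = 198, n = 361; a·n₀/n = 4·198/361 = 2.1939; c·n₁/n = 6·163/361 = 2.7091
RR_MH = (4.9020 + 85.3791 + 2.1939) / (17.9346 + 36.2616 + 2.7091) = 92.4750 / 56.9054 = 1.62507

1.625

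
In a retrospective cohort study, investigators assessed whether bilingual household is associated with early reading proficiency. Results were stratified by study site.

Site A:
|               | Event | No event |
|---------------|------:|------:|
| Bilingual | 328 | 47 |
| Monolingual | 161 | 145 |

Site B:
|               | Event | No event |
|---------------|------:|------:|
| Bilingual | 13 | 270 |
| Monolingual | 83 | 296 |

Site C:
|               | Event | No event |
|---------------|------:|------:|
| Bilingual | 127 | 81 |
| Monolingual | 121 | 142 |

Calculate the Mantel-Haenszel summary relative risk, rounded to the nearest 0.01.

RR_MH = Σ(aᵢ·n₀ᵢ/nᵢ) / Σ(cᵢ·n₁ᵢ/nᵢ), with n₁ᵢ = aᵢ+bᵢ (exposed), n₀ᵢ = cᵢ+dᵢ (unexposed), nᵢ = n₁ᵢ+n₀ᵢ.
Stratum 1 (Site A): n₁ = 375, n₀ = 306, n = 681; a·n₀/n = 328·306/681 = 147.3833; c·n₁/n = 161·375/681 = 88.6564
Stratum 2 (Site B): n₁ = 283, n₀ = 379, n = 662; a·n₀/n = 13·379/662 = 7.4426; c·n₁/n = 83·283/662 = 35.4819
Stratum 3 (Site C): n₁ = 208, n₀ = 263, n = 471; a·n₀/n = 127·263/471 = 70.9151; c·n₁/n = 121·208/471 = 53.4352
RR_MH = (147.3833 + 7.4426 + 70.9151) / (88.6564 + 35.4819 + 53.4352) = 225.7409 / 177.5735 = 1.27125

1.27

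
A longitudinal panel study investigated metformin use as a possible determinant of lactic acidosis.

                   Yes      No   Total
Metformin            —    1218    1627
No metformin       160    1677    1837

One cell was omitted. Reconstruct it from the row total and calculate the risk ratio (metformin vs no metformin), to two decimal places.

2.89

The missing cell is in the exposed row: 1627 − 1218 = 409.
So a = 409, b = 1218, c = 160, d = 1677.
RR = [a/(a+b)] / [c/(c+d)] = (409/1627) / (160/1837) = 0.25138/0.08710 = 2.88619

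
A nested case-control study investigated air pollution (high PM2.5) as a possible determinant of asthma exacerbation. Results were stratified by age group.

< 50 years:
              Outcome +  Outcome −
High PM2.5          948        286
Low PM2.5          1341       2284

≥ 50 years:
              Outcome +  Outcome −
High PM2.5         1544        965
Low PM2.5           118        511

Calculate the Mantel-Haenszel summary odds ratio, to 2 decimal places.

OR_MH = Σ(aᵢdᵢ/nᵢ) / Σ(bᵢcᵢ/nᵢ), where nᵢ is the stratum total.
Stratum 1 (< 50 years): n = 4859; a·d/n = 948·2284/4859 = 445.6127; b·c/n = 286·1341/4859 = 78.9311
Stratum 2 (≥ 50 years): n = 3138; a·d/n = 1544·511/3138 = 251.4289; b·c/n = 965·118/3138 = 36.2874
OR_MH = (445.6127 + 251.4289) / (78.9311 + 36.2874) = 697.0416 / 115.2185 = 6.04974

6.05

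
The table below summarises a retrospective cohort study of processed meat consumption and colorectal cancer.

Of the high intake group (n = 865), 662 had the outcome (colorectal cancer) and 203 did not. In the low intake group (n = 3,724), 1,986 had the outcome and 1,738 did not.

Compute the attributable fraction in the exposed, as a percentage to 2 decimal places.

From the description: a = 662, b = 203, c = 1986, d = 1738.
Risk in exposed = 662/865 = 0.76532; risk in unexposed = 1986/3724 = 0.53330.
RR = 0.76532/0.53330 = 1.43507
AR% = (RR − 1)/RR × 100 = (1.43507 − 1)/1.43507 × 100 = 30.3169%

30.32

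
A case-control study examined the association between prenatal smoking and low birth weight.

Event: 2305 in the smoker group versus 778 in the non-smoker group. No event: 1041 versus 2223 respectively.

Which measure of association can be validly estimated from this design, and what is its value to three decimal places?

From the description: a = 2305, b = 1041, c = 778, d = 2223.
This is a case-control study: participants were sampled on outcome status, so risks in the source population cannot be estimated directly — relative risk is not valid here. The odds ratio is the appropriate measure.
OR = (a·d)/(b·c) = (2305 × 2223) / (1041 × 778) = 5124015 / 809898 = 6.32674

6.327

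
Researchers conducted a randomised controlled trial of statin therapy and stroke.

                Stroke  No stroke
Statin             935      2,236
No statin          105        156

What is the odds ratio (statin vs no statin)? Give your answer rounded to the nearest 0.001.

0.621

Cells: a = 935, b = 2236, c = 105, d = 156.
OR = (a·d)/(b·c) = (935 × 156) / (2236 × 105) = 145860 / 234780 = 0.62126
Exposure is associated with lower odds of stroke (OR = 0.62 < 1).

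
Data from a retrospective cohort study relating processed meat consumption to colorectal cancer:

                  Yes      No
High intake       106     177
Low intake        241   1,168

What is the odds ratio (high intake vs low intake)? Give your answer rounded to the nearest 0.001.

2.902

Cells: a = 106, b = 177, c = 241, d = 1168.
OR = (a·d)/(b·c) = (106 × 1168) / (177 × 241) = 123808 / 42657 = 2.90241
The odds of colorectal cancer are about 2.90 times as high in the high intake group.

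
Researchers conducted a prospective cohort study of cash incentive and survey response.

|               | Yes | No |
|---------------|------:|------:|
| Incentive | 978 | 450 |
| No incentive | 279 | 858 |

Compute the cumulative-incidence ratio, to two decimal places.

2.79

Cells: a = 978, b = 450, c = 279, d = 858.
Risk in exposed = 978/1428 = 0.68487; risk in unexposed = 279/1137 = 0.24538.
RR = 0.68487 / 0.24538 = 2.79105
The risk among the exposed is 2.79 times that among the unexposed.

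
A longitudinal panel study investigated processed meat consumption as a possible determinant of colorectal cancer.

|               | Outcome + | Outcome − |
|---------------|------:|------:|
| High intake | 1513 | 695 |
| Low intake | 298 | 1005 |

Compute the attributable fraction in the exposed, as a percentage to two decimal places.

66.62

Cells: a = 1513, b = 695, c = 298, d = 1005.
Risk in exposed = 1513/2208 = 0.68524; risk in unexposed = 298/1303 = 0.22870.
RR = 0.68524/0.22870 = 2.99618
AR% = (RR − 1)/RR × 100 = (2.99618 − 1)/2.99618 × 100 = 66.6242%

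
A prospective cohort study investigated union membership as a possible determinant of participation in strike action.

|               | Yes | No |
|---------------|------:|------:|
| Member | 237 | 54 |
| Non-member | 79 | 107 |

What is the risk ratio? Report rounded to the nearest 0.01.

Cells: a = 237, b = 54, c = 79, d = 107.
Risk in exposed = 237/291 = 0.81443; risk in unexposed = 79/186 = 0.42473.
RR = 0.81443 / 0.42473 = 1.91753
The risk among the exposed is 1.92 times that among the unexposed.

1.92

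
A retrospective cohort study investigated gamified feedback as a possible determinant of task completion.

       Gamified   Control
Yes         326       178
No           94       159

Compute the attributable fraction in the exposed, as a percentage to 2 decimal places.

Reading the table with exposure as columns: a = 326 (Gamified, case), b = 94 (Gamified, non-case), c = 178 (Control, case), d = 159.
Risk in exposed = 326/420 = 0.77619; risk in unexposed = 178/337 = 0.52819.
RR = 0.77619/0.52819 = 1.46953
AR% = (RR − 1)/RR × 100 = (1.46953 − 1)/1.46953 × 100 = 31.9510%

31.95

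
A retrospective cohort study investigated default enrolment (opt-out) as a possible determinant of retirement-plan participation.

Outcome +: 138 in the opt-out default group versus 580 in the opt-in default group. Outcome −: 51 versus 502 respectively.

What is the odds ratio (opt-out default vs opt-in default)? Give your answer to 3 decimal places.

2.342

From the description: a = 138, b = 51, c = 580, d = 502.
OR = (a·d)/(b·c) = (138 × 502) / (51 × 580) = 69276 / 29580 = 2.34199
The odds of retirement-plan participation are about 2.34 times as high in the opt-out default group.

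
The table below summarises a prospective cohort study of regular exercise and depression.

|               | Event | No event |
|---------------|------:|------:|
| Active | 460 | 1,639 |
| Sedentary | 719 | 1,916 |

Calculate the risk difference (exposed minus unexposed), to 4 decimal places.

Cells: a = 460, b = 1639, c = 719, d = 1916.
Risk in exposed = 460/2099 = 0.219152; risk in unexposed = 719/2635 = 0.272865.
Risk difference = 0.219152 − 0.272865 = -0.053713

-0.0537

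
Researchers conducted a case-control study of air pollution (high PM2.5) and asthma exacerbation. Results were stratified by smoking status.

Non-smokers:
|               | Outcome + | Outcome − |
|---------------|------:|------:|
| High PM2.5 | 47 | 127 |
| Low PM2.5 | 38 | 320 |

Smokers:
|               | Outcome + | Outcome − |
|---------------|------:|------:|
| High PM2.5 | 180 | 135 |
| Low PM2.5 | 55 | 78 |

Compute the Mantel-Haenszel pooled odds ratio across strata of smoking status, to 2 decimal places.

2.32

OR_MH = Σ(aᵢdᵢ/nᵢ) / Σ(bᵢcᵢ/nᵢ), where nᵢ is the stratum total.
Stratum 1 (Non-smokers): n = 532; a·d/n = 47·320/532 = 28.2707; b·c/n = 127·38/532 = 9.0714
Stratum 2 (Smokers): n = 448; a·d/n = 180·78/448 = 31.3393; b·c/n = 135·55/448 = 16.5737
OR_MH = (28.2707 + 31.3393) / (9.0714 + 16.5737) = 59.6100 / 25.6451 = 2.32442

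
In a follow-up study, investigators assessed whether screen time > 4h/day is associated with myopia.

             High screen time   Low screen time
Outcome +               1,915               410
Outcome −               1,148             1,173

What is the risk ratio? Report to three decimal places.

Reading the table with exposure as columns: a = 1915 (High screen time, case), b = 1148 (High screen time, non-case), c = 410 (Low screen time, case), d = 1173.
Risk in exposed = 1915/3063 = 0.62520; risk in unexposed = 410/1583 = 0.25900.
RR = 0.62520 / 0.25900 = 2.41390
The risk among the exposed is 2.41 times that among the unexposed.

2.414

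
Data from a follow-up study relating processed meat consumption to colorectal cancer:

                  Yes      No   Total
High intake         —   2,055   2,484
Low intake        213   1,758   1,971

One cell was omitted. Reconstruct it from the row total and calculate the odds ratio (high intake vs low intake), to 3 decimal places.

1.723

The missing cell is in the exposed row: 2484 − 2055 = 429.
So a = 429, b = 2055, c = 213, d = 1758.
OR = (a·d)/(b·c) = (429 × 1758) / (2055 × 213) = 754182 / 437715 = 1.72300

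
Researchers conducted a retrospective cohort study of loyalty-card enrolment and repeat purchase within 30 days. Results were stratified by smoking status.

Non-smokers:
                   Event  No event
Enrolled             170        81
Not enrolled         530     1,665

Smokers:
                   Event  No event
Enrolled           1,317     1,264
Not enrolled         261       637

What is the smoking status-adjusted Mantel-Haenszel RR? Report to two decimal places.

1.99

RR_MH = Σ(aᵢ·n₀ᵢ/nᵢ) / Σ(cᵢ·n₁ᵢ/nᵢ), with n₁ᵢ = aᵢ+bᵢ (exposed), n₀ᵢ = cᵢ+dᵢ (unexposed), nᵢ = n₁ᵢ+n₀ᵢ.
Stratum 1 (Non-smokers): n₁ = 251, n₀ = 2195, n = 2446; a·n₀/n = 170·2195/2446 = 152.5552; c·n₁/n = 530·251/2446 = 54.3868
Stratum 2 (Smokers): n₁ = 2581, n₀ = 898, n = 3479; a·n₀/n = 1317·898/3479 = 339.9442; c·n₁/n = 261·2581/3479 = 193.6306
RR_MH = (152.5552 + 339.9442) / (54.3868 + 193.6306) = 492.4994 / 248.0174 = 1.98575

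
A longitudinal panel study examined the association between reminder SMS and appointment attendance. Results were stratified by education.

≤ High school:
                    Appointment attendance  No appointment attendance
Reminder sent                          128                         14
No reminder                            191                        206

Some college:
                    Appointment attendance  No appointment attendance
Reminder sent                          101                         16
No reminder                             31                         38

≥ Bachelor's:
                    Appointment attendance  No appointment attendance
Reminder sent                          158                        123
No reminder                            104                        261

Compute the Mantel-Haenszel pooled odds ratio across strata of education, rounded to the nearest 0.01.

OR_MH = Σ(aᵢdᵢ/nᵢ) / Σ(bᵢcᵢ/nᵢ), where nᵢ is the stratum total.
Stratum 1 (≤ High school): n = 539; a·d/n = 128·206/539 = 48.9202; b·c/n = 14·191/539 = 4.9610
Stratum 2 (Some college): n = 186; a·d/n = 101·38/186 = 20.6344; b·c/n = 16·31/186 = 2.6667
Stratum 3 (≥ Bachelor's): n = 646; a·d/n = 158·261/646 = 63.8359; b·c/n = 123·104/646 = 19.8019
OR_MH = (48.9202 + 20.6344 + 63.8359) / (4.9610 + 2.6667 + 19.8019) = 133.3905 / 27.4296 = 4.86302

4.86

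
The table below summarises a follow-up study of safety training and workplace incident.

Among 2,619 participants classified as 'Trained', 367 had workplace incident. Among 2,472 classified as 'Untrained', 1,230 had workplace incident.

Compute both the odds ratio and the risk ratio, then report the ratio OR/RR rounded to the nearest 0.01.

0.58

From the description: a = 367, b = 2252, c = 1230, d = 1242.
OR = (367·1242)/(2252·1230) = 455814/2769960 = 0.16456
Risk in exposed = 367/2619 = 0.14013; risk in unexposed = 1230/2472 = 0.49757; RR = 0.28163
OR/RR = 0.16456 / 0.28163 = 0.58431
The outcome is not rare, so the OR lies further from 1 than the RR.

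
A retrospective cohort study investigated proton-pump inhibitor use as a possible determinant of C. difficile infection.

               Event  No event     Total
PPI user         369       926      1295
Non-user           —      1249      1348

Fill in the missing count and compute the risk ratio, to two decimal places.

3.88

The missing cell is in the unexposed row: 1348 − 1249 = 99.
So a = 369, b = 926, c = 99, d = 1249.
RR = [a/(a+b)] / [c/(c+d)] = (369/1295) / (99/1348) = 0.28494/0.07344 = 3.87982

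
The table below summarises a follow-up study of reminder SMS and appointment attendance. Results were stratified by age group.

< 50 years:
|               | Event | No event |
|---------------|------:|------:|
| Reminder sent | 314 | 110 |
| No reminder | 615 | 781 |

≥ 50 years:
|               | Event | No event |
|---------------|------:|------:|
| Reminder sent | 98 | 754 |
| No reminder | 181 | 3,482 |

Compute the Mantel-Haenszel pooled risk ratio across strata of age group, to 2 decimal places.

RR_MH = Σ(aᵢ·n₀ᵢ/nᵢ) / Σ(cᵢ·n₁ᵢ/nᵢ), with n₁ᵢ = aᵢ+bᵢ (exposed), n₀ᵢ = cᵢ+dᵢ (unexposed), nᵢ = n₁ᵢ+n₀ᵢ.
Stratum 1 (< 50 years): n₁ = 424, n₀ = 1396, n = 1820; a·n₀/n = 314·1396/1820 = 240.8484; c·n₁/n = 615·424/1820 = 143.2747
Stratum 2 (≥ 50 years): n₁ = 852, n₀ = 3663, n = 4515; a·n₀/n = 98·3663/4515 = 79.5070; c·n₁/n = 181·852/4515 = 34.1555
RR_MH = (240.8484 + 79.5070) / (143.2747 + 34.1555) = 320.3553 / 177.4302 = 1.80553

1.81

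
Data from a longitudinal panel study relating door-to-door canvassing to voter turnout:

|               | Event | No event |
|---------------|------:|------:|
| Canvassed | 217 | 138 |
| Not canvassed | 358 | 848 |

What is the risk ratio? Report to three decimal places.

Cells: a = 217, b = 138, c = 358, d = 848.
Risk in exposed = 217/355 = 0.61127; risk in unexposed = 358/1206 = 0.29685.
RR = 0.61127 / 0.29685 = 2.05919
The risk among the exposed is 2.06 times that among the unexposed.

2.059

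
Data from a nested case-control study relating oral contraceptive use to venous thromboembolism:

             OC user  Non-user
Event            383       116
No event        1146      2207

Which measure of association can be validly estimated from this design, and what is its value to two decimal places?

Reading the table with exposure as columns: a = 383 (OC user, case), b = 1146 (OC user, non-case), c = 116 (Non-user, case), d = 2207.
This is a nested case-control study: participants were sampled on outcome status, so risks in the source population cannot be estimated directly — relative risk is not valid here. The odds ratio is the appropriate measure.
OR = (a·d)/(b·c) = (383 × 2207) / (1146 × 116) = 845281 / 132936 = 6.35856

6.36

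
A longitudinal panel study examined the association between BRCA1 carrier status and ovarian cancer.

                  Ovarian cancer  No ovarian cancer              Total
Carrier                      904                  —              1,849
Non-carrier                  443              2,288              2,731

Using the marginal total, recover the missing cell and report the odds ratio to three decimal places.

4.941

The missing cell is in the exposed row: 1849 − 904 = 945.
So a = 904, b = 945, c = 443, d = 2288.
OR = (a·d)/(b·c) = (904 × 2288) / (945 × 443) = 2068352 / 418635 = 4.94070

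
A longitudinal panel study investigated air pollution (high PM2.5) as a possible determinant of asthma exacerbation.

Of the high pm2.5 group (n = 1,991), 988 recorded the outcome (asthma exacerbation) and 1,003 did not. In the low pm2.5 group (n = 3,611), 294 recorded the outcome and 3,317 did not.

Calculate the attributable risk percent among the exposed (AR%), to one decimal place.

From the description: a = 988, b = 1003, c = 294, d = 3317.
Risk in exposed = 988/1991 = 0.49623; risk in unexposed = 294/3611 = 0.08142.
RR = 0.49623/0.08142 = 6.09489
AR% = (RR − 1)/RR × 100 = (6.09489 − 1)/6.09489 × 100 = 83.5928%

83.6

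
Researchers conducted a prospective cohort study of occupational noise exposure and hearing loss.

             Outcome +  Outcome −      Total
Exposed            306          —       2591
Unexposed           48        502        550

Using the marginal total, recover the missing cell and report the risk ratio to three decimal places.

1.353

The missing cell is in the exposed row: 2591 − 306 = 2285.
So a = 306, b = 2285, c = 48, d = 502.
RR = [a/(a+b)] / [c/(c+d)] = (306/2591) / (48/550) = 0.11810/0.08727 = 1.35324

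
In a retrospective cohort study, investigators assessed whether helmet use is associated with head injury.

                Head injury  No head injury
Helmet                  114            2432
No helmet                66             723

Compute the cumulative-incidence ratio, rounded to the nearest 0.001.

Cells: a = 114, b = 2432, c = 66, d = 723.
Risk in exposed = 114/2546 = 0.04478; risk in unexposed = 66/789 = 0.08365.
RR = 0.04478 / 0.08365 = 0.53528
The risk is 46% lower among the exposed than among the unexposed.

0.535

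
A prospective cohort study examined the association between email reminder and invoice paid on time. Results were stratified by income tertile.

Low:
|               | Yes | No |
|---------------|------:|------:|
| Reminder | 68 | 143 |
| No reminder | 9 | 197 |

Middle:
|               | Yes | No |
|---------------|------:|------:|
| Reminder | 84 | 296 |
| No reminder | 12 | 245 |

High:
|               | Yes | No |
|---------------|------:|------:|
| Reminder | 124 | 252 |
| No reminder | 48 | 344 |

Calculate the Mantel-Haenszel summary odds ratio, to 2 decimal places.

4.91

OR_MH = Σ(aᵢdᵢ/nᵢ) / Σ(bᵢcᵢ/nᵢ), where nᵢ is the stratum total.
Stratum 1 (Low): n = 417; a·d/n = 68·197/417 = 32.1247; b·c/n = 143·9/417 = 3.0863
Stratum 2 (Middle): n = 637; a·d/n = 84·245/637 = 32.3077; b·c/n = 296·12/637 = 5.5761
Stratum 3 (High): n = 768; a·d/n = 124·344/768 = 55.5417; b·c/n = 252·48/768 = 15.7500
OR_MH = (32.1247 + 32.3077 + 55.5417) / (3.0863 + 5.5761 + 15.7500) = 119.9741 / 24.4125 = 4.91446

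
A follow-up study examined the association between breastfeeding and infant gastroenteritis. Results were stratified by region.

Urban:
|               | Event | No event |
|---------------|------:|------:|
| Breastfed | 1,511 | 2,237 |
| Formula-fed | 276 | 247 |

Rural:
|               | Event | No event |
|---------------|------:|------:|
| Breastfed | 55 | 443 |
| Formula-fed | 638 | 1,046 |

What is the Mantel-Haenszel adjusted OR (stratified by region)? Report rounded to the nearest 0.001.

OR_MH = Σ(aᵢdᵢ/nᵢ) / Σ(bᵢcᵢ/nᵢ), where nᵢ is the stratum total.
Stratum 1 (Urban): n = 4271; a·d/n = 1511·247/4271 = 87.3840; b·c/n = 2237·276/4271 = 144.5591
Stratum 2 (Rural): n = 2182; a·d/n = 55·1046/2182 = 26.3657; b·c/n = 443·638/2182 = 129.5298
OR_MH = (87.3840 + 26.3657) / (144.5591 + 129.5298) = 113.7497 / 274.0889 = 0.41501

0.415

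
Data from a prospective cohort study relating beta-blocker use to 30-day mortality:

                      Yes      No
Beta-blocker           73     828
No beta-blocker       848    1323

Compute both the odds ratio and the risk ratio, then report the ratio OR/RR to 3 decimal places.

Cells: a = 73, b = 828, c = 848, d = 1323.
OR = (73·1323)/(828·848) = 96579/702144 = 0.13755
Risk in exposed = 73/901 = 0.08102; risk in unexposed = 848/2171 = 0.39060; RR = 0.20743
OR/RR = 0.13755 / 0.20743 = 0.66312
The outcome is not rare, so the OR lies further from 1 than the RR.

0.663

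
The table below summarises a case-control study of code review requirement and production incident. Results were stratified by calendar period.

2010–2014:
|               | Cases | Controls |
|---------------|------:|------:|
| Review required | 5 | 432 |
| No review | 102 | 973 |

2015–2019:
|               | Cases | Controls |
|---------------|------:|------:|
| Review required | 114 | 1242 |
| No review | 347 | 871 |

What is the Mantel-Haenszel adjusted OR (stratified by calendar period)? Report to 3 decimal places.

OR_MH = Σ(aᵢdᵢ/nᵢ) / Σ(bᵢcᵢ/nᵢ), where nᵢ is the stratum total.
Stratum 1 (2010–2014): n = 1512; a·d/n = 5·973/1512 = 3.2176; b·c/n = 432·102/1512 = 29.1429
Stratum 2 (2015–2019): n = 2574; a·d/n = 114·871/2574 = 38.5758; b·c/n = 1242·347/2574 = 167.4336
OR_MH = (3.2176 + 38.5758) / (29.1429 + 167.4336) = 41.7934 / 196.5764 = 0.21261

0.213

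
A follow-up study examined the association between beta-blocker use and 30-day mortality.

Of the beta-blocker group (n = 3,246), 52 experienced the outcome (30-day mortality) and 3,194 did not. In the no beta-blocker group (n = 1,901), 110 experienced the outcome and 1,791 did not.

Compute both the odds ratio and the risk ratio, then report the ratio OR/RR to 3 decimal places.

0.957

From the description: a = 52, b = 3194, c = 110, d = 1791.
OR = (52·1791)/(3194·110) = 93132/351340 = 0.26508
Risk in exposed = 52/3246 = 0.01602; risk in unexposed = 110/1901 = 0.05786; RR = 0.27685
OR/RR = 0.26508 / 0.27685 = 0.95747
The outcome is rare in both groups, so OR ≈ RR (ratio near 1).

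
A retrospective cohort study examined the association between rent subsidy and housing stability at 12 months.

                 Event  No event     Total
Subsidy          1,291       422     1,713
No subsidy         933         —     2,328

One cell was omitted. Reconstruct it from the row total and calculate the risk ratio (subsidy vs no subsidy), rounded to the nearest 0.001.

1.880

The missing cell is in the unexposed row: 2328 − 933 = 1395.
So a = 1291, b = 422, c = 933, d = 1395.
RR = [a/(a+b)] / [c/(c+d)] = (1291/1713) / (933/2328) = 0.75365/0.40077 = 1.88049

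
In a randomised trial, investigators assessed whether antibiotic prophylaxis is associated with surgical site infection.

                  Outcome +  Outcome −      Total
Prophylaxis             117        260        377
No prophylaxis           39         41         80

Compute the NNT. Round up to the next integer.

6

Risk in treated group = 117/377 = 0.31034; risk in control = 39/80 = 0.48750.
Absolute risk reduction = 0.48750 − 0.31034 = 0.17716
NNT = 1 / ARR = 1 / 0.17716 = 5.645 → round up → 6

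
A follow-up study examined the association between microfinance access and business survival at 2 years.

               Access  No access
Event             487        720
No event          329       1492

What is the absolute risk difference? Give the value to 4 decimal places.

0.2713

Reading the table with exposure as columns: a = 487 (Access, case), b = 329 (Access, non-case), c = 720 (No access, case), d = 1492.
Risk in exposed = 487/816 = 0.596814; risk in unexposed = 720/2212 = 0.325497.
Risk difference = 0.596814 − 0.325497 = 0.271316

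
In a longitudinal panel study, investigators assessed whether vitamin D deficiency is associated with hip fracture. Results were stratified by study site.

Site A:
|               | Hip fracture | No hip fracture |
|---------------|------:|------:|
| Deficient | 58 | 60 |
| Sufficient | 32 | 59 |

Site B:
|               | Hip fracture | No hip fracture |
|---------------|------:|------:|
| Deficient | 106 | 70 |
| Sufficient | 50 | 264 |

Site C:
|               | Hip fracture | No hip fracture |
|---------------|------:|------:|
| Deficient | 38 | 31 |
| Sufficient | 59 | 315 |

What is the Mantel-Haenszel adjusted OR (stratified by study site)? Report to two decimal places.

OR_MH = Σ(aᵢdᵢ/nᵢ) / Σ(bᵢcᵢ/nᵢ), where nᵢ is the stratum total.
Stratum 1 (Site A): n = 209; a·d/n = 58·59/209 = 16.3732; b·c/n = 60·32/209 = 9.1866
Stratum 2 (Site B): n = 490; a·d/n = 106·264/490 = 57.1102; b·c/n = 70·50/490 = 7.1429
Stratum 3 (Site C): n = 443; a·d/n = 38·315/443 = 27.0203; b·c/n = 31·59/443 = 4.1287
OR_MH = (16.3732 + 57.1102 + 27.0203) / (9.1866 + 7.1429 + 4.1287) = 100.5037 / 20.4581 = 4.91266

4.91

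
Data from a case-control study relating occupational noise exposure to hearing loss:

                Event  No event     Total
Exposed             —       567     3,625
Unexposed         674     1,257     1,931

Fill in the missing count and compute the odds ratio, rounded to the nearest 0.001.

10.058

The missing cell is in the exposed row: 3625 − 567 = 3058.
So a = 3058, b = 567, c = 674, d = 1257.
OR = (a·d)/(b·c) = (3058 × 1257) / (567 × 674) = 3843906 / 382158 = 10.05842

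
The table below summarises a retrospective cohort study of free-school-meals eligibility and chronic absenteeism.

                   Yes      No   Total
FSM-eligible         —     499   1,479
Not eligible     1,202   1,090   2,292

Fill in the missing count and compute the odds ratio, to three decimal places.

The missing cell is in the exposed row: 1479 − 499 = 980.
So a = 980, b = 499, c = 1202, d = 1090.
OR = (a·d)/(b·c) = (980 × 1090) / (499 × 1202) = 1068200 / 599798 = 1.78093

1.781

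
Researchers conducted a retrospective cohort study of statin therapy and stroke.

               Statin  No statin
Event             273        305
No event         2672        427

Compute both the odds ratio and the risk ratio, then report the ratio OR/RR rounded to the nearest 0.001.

0.643

Reading the table with exposure as columns: a = 273 (Statin, case), b = 2672 (Statin, non-case), c = 305 (No statin, case), d = 427.
OR = (273·427)/(2672·305) = 116571/814960 = 0.14304
Risk in exposed = 273/2945 = 0.09270; risk in unexposed = 305/732 = 0.41667; RR = 0.22248
OR/RR = 0.14304 / 0.22248 = 0.64293
The outcome is not rare, so the OR lies further from 1 than the RR.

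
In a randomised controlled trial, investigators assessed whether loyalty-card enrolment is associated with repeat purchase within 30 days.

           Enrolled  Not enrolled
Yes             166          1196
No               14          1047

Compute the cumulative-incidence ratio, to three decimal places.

1.730

Reading the table with exposure as columns: a = 166 (Enrolled, case), b = 14 (Enrolled, non-case), c = 1196 (Not enrolled, case), d = 1047.
Risk in exposed = 166/180 = 0.92222; risk in unexposed = 1196/2243 = 0.53321.
RR = 0.92222 / 0.53321 = 1.72955
The risk among the exposed is 1.73 times that among the unexposed.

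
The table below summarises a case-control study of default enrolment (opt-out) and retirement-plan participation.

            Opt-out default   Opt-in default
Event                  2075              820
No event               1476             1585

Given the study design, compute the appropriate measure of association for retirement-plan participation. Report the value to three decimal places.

2.717

Reading the table with exposure as columns: a = 2075 (Opt-out default, case), b = 1476 (Opt-out default, non-case), c = 820 (Opt-in default, case), d = 1585.
This is a case-control study: participants were sampled on outcome status, so risks in the source population cannot be estimated directly — relative risk is not valid here. The odds ratio is the appropriate measure.
OR = (a·d)/(b·c) = (2075 × 1585) / (1476 × 820) = 3288875 / 1210320 = 2.71736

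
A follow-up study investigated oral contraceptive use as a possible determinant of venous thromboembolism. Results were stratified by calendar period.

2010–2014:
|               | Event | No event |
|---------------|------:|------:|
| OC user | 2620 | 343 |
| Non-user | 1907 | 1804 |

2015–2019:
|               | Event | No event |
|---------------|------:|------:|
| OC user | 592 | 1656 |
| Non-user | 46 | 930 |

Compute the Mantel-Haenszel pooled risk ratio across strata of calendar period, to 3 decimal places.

1.862

RR_MH = Σ(aᵢ·n₀ᵢ/nᵢ) / Σ(cᵢ·n₁ᵢ/nᵢ), with n₁ᵢ = aᵢ+bᵢ (exposed), n₀ᵢ = cᵢ+dᵢ (unexposed), nᵢ = n₁ᵢ+n₀ᵢ.
Stratum 1 (2010–2014): n₁ = 2963, n₀ = 3711, n = 6674; a·n₀/n = 2620·3711/6674 = 1456.8205; c·n₁/n = 1907·2963/6674 = 846.6349
Stratum 2 (2015–2019): n₁ = 2248, n₀ = 976, n = 3224; a·n₀/n = 592·976/3224 = 179.2159; c·n₁/n = 46·2248/3224 = 32.0744
RR_MH = (1456.8205 + 179.2159) / (846.6349 + 32.0744) = 1636.0364 / 878.7093 = 1.86186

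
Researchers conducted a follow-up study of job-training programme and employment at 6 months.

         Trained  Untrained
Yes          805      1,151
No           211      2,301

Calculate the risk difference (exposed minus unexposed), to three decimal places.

Reading the table with exposure as columns: a = 805 (Trained, case), b = 211 (Trained, non-case), c = 1151 (Untrained, case), d = 2301.
Risk in exposed = 805/1016 = 0.792323; risk in unexposed = 1151/3452 = 0.333430.
Risk difference = 0.792323 − 0.333430 = 0.458893

0.459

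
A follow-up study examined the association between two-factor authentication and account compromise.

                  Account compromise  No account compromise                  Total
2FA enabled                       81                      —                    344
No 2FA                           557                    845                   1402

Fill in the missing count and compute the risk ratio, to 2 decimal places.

0.59

The missing cell is in the exposed row: 344 − 81 = 263.
So a = 81, b = 263, c = 557, d = 845.
RR = [a/(a+b)] / [c/(c+d)] = (81/344) / (557/1402) = 0.23547/0.39729 = 0.59268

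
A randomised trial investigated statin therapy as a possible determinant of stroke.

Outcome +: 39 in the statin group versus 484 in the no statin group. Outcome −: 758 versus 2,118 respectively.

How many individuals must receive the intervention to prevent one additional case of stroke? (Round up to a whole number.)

8

Risk in treated group = 39/797 = 0.04893; risk in control = 484/2602 = 0.18601.
Absolute risk reduction = 0.18601 − 0.04893 = 0.13708
NNT = 1 / ARR = 1 / 0.13708 = 7.295 → round up → 8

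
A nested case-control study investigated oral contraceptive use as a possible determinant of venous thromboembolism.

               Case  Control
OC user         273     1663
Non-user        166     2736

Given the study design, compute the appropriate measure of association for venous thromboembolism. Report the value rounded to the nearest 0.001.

Cells: a = 273, b = 1663, c = 166, d = 2736.
This is a nested case-control study: participants were sampled on outcome status, so risks in the source population cannot be estimated directly — relative risk is not valid here. The odds ratio is the appropriate measure.
OR = (a·d)/(b·c) = (273 × 2736) / (1663 × 166) = 746928 / 276058 = 2.70569

2.706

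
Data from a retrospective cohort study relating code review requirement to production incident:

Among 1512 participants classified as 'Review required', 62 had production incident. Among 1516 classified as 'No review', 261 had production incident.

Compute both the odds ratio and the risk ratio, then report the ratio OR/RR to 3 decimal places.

0.863

From the description: a = 62, b = 1450, c = 261, d = 1255.
OR = (62·1255)/(1450·261) = 77810/378450 = 0.20560
Risk in exposed = 62/1512 = 0.04101; risk in unexposed = 261/1516 = 0.17216; RR = 0.23818
OR/RR = 0.20560 / 0.23818 = 0.86323
The outcome is not rare, so the OR lies further from 1 than the RR.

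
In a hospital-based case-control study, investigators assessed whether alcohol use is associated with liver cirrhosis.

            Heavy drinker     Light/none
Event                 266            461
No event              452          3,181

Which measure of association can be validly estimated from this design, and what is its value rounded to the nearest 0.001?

4.061

Reading the table with exposure as columns: a = 266 (Heavy drinker, case), b = 452 (Heavy drinker, non-case), c = 461 (Light/none, case), d = 3181.
This is a hospital-based case-control study: participants were sampled on outcome status, so risks in the source population cannot be estimated directly — relative risk is not valid here. The odds ratio is the appropriate measure.
OR = (a·d)/(b·c) = (266 × 3181) / (452 × 461) = 846146 / 208372 = 4.06075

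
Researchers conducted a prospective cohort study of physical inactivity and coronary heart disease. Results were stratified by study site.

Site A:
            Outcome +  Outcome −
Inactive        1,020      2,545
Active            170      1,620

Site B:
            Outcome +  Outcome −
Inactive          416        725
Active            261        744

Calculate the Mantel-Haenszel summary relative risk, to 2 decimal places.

RR_MH = Σ(aᵢ·n₀ᵢ/nᵢ) / Σ(cᵢ·n₁ᵢ/nᵢ), with n₁ᵢ = aᵢ+bᵢ (exposed), n₀ᵢ = cᵢ+dᵢ (unexposed), nᵢ = n₁ᵢ+n₀ᵢ.
Stratum 1 (Site A): n₁ = 3565, n₀ = 1790, n = 5355; a·n₀/n = 1020·1790/5355 = 340.9524; c·n₁/n = 170·3565/5355 = 113.1746
Stratum 2 (Site B): n₁ = 1141, n₀ = 1005, n = 2146; a·n₀/n = 416·1005/2146 = 194.8183; c·n₁/n = 261·1141/2146 = 138.7703
RR_MH = (340.9524 + 194.8183) / (113.1746 + 138.7703) = 535.7706 / 251.9449 = 2.12654

2.13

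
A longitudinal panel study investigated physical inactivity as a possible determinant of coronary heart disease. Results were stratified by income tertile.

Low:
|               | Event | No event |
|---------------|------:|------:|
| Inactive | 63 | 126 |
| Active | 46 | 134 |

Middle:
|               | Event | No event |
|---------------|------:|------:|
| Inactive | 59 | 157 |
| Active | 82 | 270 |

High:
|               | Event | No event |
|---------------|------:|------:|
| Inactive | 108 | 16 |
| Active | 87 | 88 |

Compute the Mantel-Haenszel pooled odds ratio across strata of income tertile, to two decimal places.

1.92

OR_MH = Σ(aᵢdᵢ/nᵢ) / Σ(bᵢcᵢ/nᵢ), where nᵢ is the stratum total.
Stratum 1 (Low): n = 369; a·d/n = 63·134/369 = 22.8780; b·c/n = 126·46/369 = 15.7073
Stratum 2 (Middle): n = 568; a·d/n = 59·270/568 = 28.0458; b·c/n = 157·82/568 = 22.6655
Stratum 3 (High): n = 299; a·d/n = 108·88/299 = 31.7860; b·c/n = 16·87/299 = 4.6555
OR_MH = (22.8780 + 28.0458 + 31.7860) / (15.7073 + 22.6655 + 4.6555) = 82.7098 / 43.0283 = 1.92222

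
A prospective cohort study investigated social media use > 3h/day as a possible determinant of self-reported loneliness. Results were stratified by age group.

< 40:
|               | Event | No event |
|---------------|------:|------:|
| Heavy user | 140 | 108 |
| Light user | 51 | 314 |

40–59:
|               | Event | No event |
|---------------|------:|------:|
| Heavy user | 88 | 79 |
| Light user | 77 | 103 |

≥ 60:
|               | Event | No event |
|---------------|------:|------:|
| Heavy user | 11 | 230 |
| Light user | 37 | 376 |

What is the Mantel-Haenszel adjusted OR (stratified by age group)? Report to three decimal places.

2.635

OR_MH = Σ(aᵢdᵢ/nᵢ) / Σ(bᵢcᵢ/nᵢ), where nᵢ is the stratum total.
Stratum 1 (< 40): n = 613; a·d/n = 140·314/613 = 71.7129; b·c/n = 108·51/613 = 8.9853
Stratum 2 (40–59): n = 347; a·d/n = 88·103/347 = 26.1210; b·c/n = 79·77/347 = 17.5303
Stratum 3 (≥ 60): n = 654; a·d/n = 11·376/654 = 6.3242; b·c/n = 230·37/654 = 13.0122
OR_MH = (71.7129 + 26.1210 + 6.3242) / (8.9853 + 17.5303 + 13.0122) = 104.1581 / 39.5278 = 2.63506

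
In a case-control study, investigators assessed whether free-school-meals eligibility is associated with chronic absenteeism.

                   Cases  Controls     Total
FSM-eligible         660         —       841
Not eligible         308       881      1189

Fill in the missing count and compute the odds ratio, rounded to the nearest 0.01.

10.43

The missing cell is in the exposed row: 841 − 660 = 181.
So a = 660, b = 181, c = 308, d = 881.
OR = (a·d)/(b·c) = (660 × 881) / (181 × 308) = 581460 / 55748 = 10.43015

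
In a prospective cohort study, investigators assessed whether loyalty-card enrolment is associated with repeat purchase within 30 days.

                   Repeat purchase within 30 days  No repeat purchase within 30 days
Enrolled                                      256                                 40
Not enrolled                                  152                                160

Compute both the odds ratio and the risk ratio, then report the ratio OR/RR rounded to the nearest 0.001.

Cells: a = 256, b = 40, c = 152, d = 160.
OR = (256·160)/(40·152) = 40960/6080 = 6.73684
Risk in exposed = 256/296 = 0.86486; risk in unexposed = 152/312 = 0.48718; RR = 1.77525
OR/RR = 6.73684 / 1.77525 = 3.79487
The outcome is not rare, so the OR lies further from 1 than the RR.

3.795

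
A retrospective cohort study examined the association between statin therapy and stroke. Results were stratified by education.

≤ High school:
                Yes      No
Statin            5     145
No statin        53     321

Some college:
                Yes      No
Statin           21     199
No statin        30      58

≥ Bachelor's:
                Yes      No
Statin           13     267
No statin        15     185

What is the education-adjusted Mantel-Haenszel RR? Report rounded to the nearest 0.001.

RR_MH = Σ(aᵢ·n₀ᵢ/nᵢ) / Σ(cᵢ·n₁ᵢ/nᵢ), with n₁ᵢ = aᵢ+bᵢ (exposed), n₀ᵢ = cᵢ+dᵢ (unexposed), nᵢ = n₁ᵢ+n₀ᵢ.
Stratum 1 (≤ High school): n₁ = 150, n₀ = 374, n = 524; a·n₀/n = 5·374/524 = 3.5687; c·n₁/n = 53·150/524 = 15.1718
Stratum 2 (Some college): n₁ = 220, n₀ = 88, n = 308; a·n₀/n = 21·88/308 = 6.0000; c·n₁/n = 30·220/308 = 21.4286
Stratum 3 (≥ Bachelor's): n₁ = 280, n₀ = 200, n = 480; a·n₀/n = 13·200/480 = 5.4167; c·n₁/n = 15·280/480 = 8.7500
RR_MH = (3.5687 + 6.0000 + 5.4167) / (15.1718 + 21.4286 + 8.7500) = 14.9854 / 45.3503 = 0.33044

0.330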